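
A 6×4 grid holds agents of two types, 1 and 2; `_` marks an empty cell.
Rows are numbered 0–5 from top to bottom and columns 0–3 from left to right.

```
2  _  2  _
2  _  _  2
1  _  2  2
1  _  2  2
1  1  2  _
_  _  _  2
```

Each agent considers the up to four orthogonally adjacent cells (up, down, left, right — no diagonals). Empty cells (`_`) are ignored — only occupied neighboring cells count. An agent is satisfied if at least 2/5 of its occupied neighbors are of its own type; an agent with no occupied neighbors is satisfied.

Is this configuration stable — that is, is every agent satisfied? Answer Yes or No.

(0,0)2 1/1 ok
(0,2)2 0/0 ok
(1,0)2 1/2 ok
(1,3)2 1/1 ok
(2,0)1 1/2 ok
(2,2)2 2/2 ok
(2,3)2 3/3 ok
(3,0)1 2/2 ok
(3,2)2 3/3 ok
(3,3)2 2/2 ok
(4,0)1 2/2 ok
(4,1)1 1/2 ok
(4,2)2 1/2 ok
(5,3)2 0/0 ok
All meet the threshold, so the configuration is stable.

Yes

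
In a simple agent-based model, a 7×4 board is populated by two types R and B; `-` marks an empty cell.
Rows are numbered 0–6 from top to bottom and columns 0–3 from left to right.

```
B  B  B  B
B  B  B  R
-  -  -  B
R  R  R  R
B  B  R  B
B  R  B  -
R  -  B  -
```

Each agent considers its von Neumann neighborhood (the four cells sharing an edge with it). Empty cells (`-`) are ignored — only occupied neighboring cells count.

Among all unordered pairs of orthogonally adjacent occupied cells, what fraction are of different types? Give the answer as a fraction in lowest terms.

Scan each occupied cell's neighbors to the right and below so each pair is counted once.
Row 0: B(0,0)–B(0,1)= B(0,0)–B(1,0)= B(0,1)–B(0,2)= B(0,1)–B(1,1)= B(0,2)–B(0,3)= B(0,2)–B(1,2)= B(0,3)–R(1,3)≠  → 1/7 unlike.
Row 1: B(1,0)–B(1,1)= B(1,1)–B(1,2)= B(1,2)–R(1,3)≠ R(1,3)–B(2,3)≠  → 2/4 unlike.
Row 2: B(2,3)–R(3,3)≠  → 1/1 unlike.
Row 3: R(3,0)–R(3,1)= R(3,0)–B(4,0)≠ R(3,1)–R(3,2)= R(3,1)–B(4,1)≠ R(3,2)–R(3,3)= R(3,2)–R(4,2)= R(3,3)–B(4,3)≠  → 3/7 unlike.
Row 4: B(4,0)–B(4,1)= B(4,0)–B(5,0)= B(4,1)–R(4,2)≠ B(4,1)–R(5,1)≠ R(4,2)–B(4,3)≠ R(4,2)–B(5,2)≠  → 4/6 unlike.
Row 5: B(5,0)–R(5,1)≠ B(5,0)–R(6,0)≠ R(5,1)–B(5,2)≠ B(5,2)–B(6,2)=  → 3/4 unlike.
Total adjacent occupied pairs: 29; unlike-type pairs: 14.
14/29 is already in lowest terms.

14/29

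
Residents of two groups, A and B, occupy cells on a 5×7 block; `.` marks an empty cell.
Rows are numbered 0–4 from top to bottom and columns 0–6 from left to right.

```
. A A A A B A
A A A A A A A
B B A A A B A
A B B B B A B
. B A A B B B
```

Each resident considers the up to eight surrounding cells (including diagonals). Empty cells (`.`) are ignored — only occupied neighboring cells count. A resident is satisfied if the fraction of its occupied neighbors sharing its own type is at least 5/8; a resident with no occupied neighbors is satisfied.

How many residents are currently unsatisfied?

(0,1)A 4/4 ok
(0,2)A 5/5 ok
(0,3)A 5/5 ok
(0,4)A 4/5 ok
(0,5)B 0/5 unhappy
(0,6)A 2/3 ok
(1,0)A 2/4 unhappy
(1,1)A 5/7 ok
(1,2)A 7/8 ok
(1,3)A 8/8 ok
(1,4)A 6/8 ok
(1,5)A 6/8 ok
(1,6)A 3/5 unhappy
(2,0)B 2/5 unhappy
(2,1)B 3/8 unhappy
(2,2)A 4/8 unhappy
(2,3)A 5/8 ok
(2,4)A 5/8 ok
(2,5)B 2/8 unhappy
(2,6)A 3/5 unhappy
(3,0)A 0/4 unhappy
(3,1)B 4/7 unhappy
(3,2)B 4/8 unhappy
(3,3)B 3/8 unhappy
(3,4)B 4/8 unhappy
(3,5)A 2/8 unhappy
(3,6)B 3/5 unhappy
(4,1)B 2/4 unhappy
(4,2)A 1/5 unhappy
(4,3)A 1/5 unhappy
(4,4)B 3/5 unhappy
(4,5)B 4/5 ok
(4,6)B 2/3 ok
Unsatisfied: (0,5), (1,0), (1,6), (2,0), (2,1), (2,2), (2,5), (2,6), (3,0), (3,1), (3,2), (3,3), (3,4), (3,5), (3,6), (4,1), (4,2), (4,3), (4,4) — 19 in total.

19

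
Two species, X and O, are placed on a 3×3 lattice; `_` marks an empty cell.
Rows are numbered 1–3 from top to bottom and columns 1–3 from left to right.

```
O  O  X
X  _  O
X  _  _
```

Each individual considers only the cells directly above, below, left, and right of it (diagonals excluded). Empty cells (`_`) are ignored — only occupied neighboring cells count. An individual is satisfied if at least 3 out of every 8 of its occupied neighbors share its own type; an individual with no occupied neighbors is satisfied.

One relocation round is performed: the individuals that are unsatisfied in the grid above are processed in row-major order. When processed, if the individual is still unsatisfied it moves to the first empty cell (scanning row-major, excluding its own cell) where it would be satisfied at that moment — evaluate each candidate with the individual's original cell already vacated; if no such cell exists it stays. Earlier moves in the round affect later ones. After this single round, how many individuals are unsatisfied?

0

Initially unsatisfied (in order): (1,3), (2,3).
  (1,3) → (3,2).
  (2,3): now satisfied by earlier moves; stays.
Resulting grid:
O O _
X _ O
X X _
All satisfied now.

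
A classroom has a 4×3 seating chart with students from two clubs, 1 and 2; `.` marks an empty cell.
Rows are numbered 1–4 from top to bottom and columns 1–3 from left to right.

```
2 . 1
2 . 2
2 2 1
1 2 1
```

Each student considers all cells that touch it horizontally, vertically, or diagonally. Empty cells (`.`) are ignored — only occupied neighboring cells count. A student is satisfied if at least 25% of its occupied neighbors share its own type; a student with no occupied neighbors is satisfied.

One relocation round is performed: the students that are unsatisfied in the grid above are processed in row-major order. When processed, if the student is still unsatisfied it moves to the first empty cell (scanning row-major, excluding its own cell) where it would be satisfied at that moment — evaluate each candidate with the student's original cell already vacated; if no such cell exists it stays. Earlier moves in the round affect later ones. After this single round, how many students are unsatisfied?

0

Initially unsatisfied (in order): (1,3), (4,1).
  (1,3): no empty cell satisfies it; stays.
  (4,1) → (1,2).
Resulting grid:
2 1 1
2 . 2
2 2 1
. 2 1
All satisfied now.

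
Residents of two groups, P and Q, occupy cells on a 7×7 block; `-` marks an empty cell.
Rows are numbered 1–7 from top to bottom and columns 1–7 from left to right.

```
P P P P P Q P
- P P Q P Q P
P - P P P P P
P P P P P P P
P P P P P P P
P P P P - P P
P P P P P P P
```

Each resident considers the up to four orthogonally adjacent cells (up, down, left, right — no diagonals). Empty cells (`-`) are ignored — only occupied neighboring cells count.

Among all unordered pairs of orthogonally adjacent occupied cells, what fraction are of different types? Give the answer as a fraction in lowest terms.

9/73

Scan each occupied cell's neighbors to the right and below so each pair is counted once.
Row 1: P(1,1)–P(1,2)= P(1,2)–P(1,3)= P(1,2)–P(2,2)= P(1,3)–P(1,4)= P(1,3)–P(2,3)= P(1,4)–P(1,5)= P(1,4)–Q(2,4)≠ P(1,5)–Q(1,6)≠ P(1,5)–P(2,5)= Q(1,6)–P(1,7)≠ Q(1,6)–Q(2,6)= P(1,7)–P(2,7)=  → 3/12 unlike.
Row 2: P(2,2)–P(2,3)= P(2,3)–Q(2,4)≠ P(2,3)–P(3,3)= Q(2,4)–P(2,5)≠ Q(2,4)–P(3,4)≠ P(2,5)–Q(2,6)≠ P(2,5)–P(3,5)= Q(2,6)–P(2,7)≠ Q(2,6)–P(3,6)≠ P(2,7)–P(3,7)=  → 6/10 unlike.
Row 3: P(3,1)–P(4,1)= P(3,3)–P(3,4)= P(3,3)–P(4,3)= P(3,4)–P(3,5)= P(3,4)–P(4,4)= P(3,5)–P(3,6)= P(3,5)–P(4,5)= P(3,6)–P(3,7)= P(3,6)–P(4,6)= P(3,7)–P(4,7)=  → 0/10 unlike.
Row 4: P(4,1)–P(4,2)= P(4,1)–P(5,1)= P(4,2)–P(4,3)= P(4,2)–P(5,2)= P(4,3)–P(4,4)= P(4,3)–P(5,3)= P(4,4)–P(4,5)= P(4,4)–P(5,4)= P(4,5)–P(4,6)= P(4,5)–P(5,5)= P(4,6)–P(4,7)= P(4,6)–P(5,6)= P(4,7)–P(5,7)=  → 0/13 unlike.
Row 5: P(5,1)–P(5,2)= P(5,1)–P(6,1)= P(5,2)–P(5,3)= P(5,2)–P(6,2)= P(5,3)–P(5,4)= P(5,3)–P(6,3)= P(5,4)–P(5,5)= P(5,4)–P(6,4)= P(5,5)–P(5,6)= P(5,6)–P(5,7)= P(5,6)–P(6,6)= P(5,7)–P(6,7)=  → 0/12 unlike.
Row 6: P(6,1)–P(6,2)= P(6,1)–P(7,1)= P(6,2)–P(6,3)= P(6,2)–P(7,2)= P(6,3)–P(6,4)= P(6,3)–P(7,3)= P(6,4)–P(7,4)= P(6,6)–P(6,7)= P(6,6)–P(7,6)= P(6,7)–P(7,7)=  → 0/10 unlike.
Row 7: P(7,1)–P(7,2)= P(7,2)–P(7,3)= P(7,3)–P(7,4)= P(7,4)–P(7,5)= P(7,5)–P(7,6)= P(7,6)–P(7,7)=  → 0/6 unlike.
Total adjacent occupied pairs: 73; unlike-type pairs: 9.
9/73 is already in lowest terms.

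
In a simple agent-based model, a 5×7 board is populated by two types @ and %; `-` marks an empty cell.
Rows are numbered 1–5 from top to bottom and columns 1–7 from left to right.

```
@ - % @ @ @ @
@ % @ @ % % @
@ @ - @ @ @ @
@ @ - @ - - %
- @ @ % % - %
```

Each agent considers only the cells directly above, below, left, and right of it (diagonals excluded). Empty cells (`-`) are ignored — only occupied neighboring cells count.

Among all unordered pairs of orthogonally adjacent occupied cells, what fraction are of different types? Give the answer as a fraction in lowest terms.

Scan each occupied cell's neighbors to the right and below so each pair is counted once.
From row 1: 4 unlike of 10 pairs (running 4/10).
From row 2: 7 unlike of 12 pairs (running 11/22).
From row 3: 1 unlike of 8 pairs (running 12/30).
From row 4: 1 unlike of 4 pairs (running 13/34).
From row 5: 1 unlike of 3 pairs (running 14/37).
Total adjacent occupied pairs: 37; unlike-type pairs: 14.
14/37 is already in lowest terms.

14/37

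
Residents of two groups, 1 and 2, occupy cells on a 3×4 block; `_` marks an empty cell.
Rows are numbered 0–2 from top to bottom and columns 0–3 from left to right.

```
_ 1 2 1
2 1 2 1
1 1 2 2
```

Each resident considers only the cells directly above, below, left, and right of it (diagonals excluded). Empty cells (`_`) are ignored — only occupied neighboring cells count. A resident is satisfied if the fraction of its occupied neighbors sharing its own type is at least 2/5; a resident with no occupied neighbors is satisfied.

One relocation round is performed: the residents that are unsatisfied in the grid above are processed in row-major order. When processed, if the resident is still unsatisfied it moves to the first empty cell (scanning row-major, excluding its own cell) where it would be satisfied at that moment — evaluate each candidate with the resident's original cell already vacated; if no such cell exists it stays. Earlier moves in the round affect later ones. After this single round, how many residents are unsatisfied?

Initially unsatisfied (in order): (0,2), (1,0), (1,3).
  (0,2) → (0,0).
  (1,0): no empty cell satisfies it; stays.
  (1,3) → (0,2).
Resulting grid:
2 1 1 1
2 1 2 _
1 1 2 2
Unsatisfied now: (1,0), (1,2).

2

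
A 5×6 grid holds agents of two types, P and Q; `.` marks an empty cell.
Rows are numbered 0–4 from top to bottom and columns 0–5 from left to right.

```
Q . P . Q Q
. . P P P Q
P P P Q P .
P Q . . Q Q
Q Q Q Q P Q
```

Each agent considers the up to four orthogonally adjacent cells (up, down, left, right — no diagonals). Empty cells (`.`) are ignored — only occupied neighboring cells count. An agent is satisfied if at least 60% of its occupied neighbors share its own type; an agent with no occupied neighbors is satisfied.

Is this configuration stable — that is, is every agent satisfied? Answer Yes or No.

No

(0,0)Q 0/0 ok
(0,2)P 1/1 ok
(0,4)Q 1/2 unhappy
(0,5)Q 2/2 ok
(1,2)P 3/3 ok
(1,3)P 2/3 ok
(1,4)P 2/4 unhappy
(1,5)Q 1/2 unhappy
(2,0)P 2/2 ok
(2,1)P 2/3 ok
(2,2)P 2/3 ok
(2,3)Q 0/3 unhappy
(2,4)P 1/3 unhappy
(3,0)P 1/3 unhappy
(3,1)Q 1/3 unhappy
(3,4)Q 1/3 unhappy
(3,5)Q 2/2 ok
(4,0)Q 1/2 unhappy
(4,1)Q 3/3 ok
(4,2)Q 2/2 ok
(4,3)Q 1/2 unhappy
(4,4)P 0/3 unhappy
(4,5)Q 1/2 unhappy
For instance (0,4) has only 1/2 same-type neighbors, below 3/5.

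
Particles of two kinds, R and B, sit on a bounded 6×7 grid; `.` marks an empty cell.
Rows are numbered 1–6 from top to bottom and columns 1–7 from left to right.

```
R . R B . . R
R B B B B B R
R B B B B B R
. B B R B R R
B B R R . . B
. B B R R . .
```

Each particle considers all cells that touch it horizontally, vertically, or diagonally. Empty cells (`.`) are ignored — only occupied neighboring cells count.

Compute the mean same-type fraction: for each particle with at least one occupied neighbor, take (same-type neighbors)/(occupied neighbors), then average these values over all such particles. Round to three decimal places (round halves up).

Row 1: (1,1)R 1/2 · (1,3)R 0/4 · (1,4)B 3/4 · (1,7)R 1/2
Row 2: (2,1)R 2/4 · (2,2)B 3/7 · (2,3)B 6/7 · (2,4)B 6/7 · (2,5)B 6/6 · (2,6)B 3/6 · (2,7)R 2/4
Row 3: (3,1)R 1/4 · (3,2)B 5/7 · (3,3)B 7/8 · (3,4)B 7/8 · (3,5)B 6/8 · (3,6)B 4/8 · (3,7)R 3/5
Row 4: (4,2)B 5/7 · (4,3)B 5/8 · (4,4)R 2/7 · (4,5)B 3/6 · (4,6)R 2/6 · (4,7)R 2/4
Row 5: (5,1)B 3/3 · (5,2)B 5/6 · (5,3)R 3/8 · (5,4)R 4/7 · (5,7)B 0/2
Row 6: (6,2)B 3/4 · (6,3)B 2/5 · (6,4)R 3/4 · (6,5)R 2/2
Sum over 33 particles: 1/2 + 0/4 + 3/4 + 1/2 + 2/4 + 3/7 + 6/7 + 6/7 + 6/6 + 3/6 + 2/4 + 1/4 + 5/7 + 7/8 + 7/8 + 6/8 + 4/8 + 3/5 + 5/7 + 5/8 + 2/7 + 3/6 + 2/6 + 2/4 + 3/3 + 5/6 + 3/8 + 4/7 + 0/2 + 3/4 + 2/5 + 3/4 + 2/2 = 823/42; mean = 823/42 ÷ 33 = 823/1386 = 0.593795… → 0.594.

0.594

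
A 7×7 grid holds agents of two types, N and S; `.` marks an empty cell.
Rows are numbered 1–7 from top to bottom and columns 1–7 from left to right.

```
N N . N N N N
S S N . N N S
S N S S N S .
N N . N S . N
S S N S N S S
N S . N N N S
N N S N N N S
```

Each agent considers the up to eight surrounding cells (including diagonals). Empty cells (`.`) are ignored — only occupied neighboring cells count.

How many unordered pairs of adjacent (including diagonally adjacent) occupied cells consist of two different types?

57

Scan each occupied cell's neighbors to the right and below (and the two forward diagonals) so each pair is counted once.
Row 1: N(1,1)–N(1,2)= N(1,1)–S(2,1)≠ N(1,1)–S(2,2)≠ N(1,2)–S(2,2)≠ N(1,2)–N(2,3)= N(1,2)–S(2,1)≠ N(1,4)–N(1,5)= N(1,4)–N(2,5)= N(1,4)–N(2,3)= N(1,5)–N(1,6)= N(1,5)–N(2,5)= N(1,5)–N(2,6)= N(1,6)–N(1,7)= N(1,6)–N(2,6)= N(1,6)–S(2,7)≠ N(1,6)–N(2,5)= N(1,7)–S(2,7)≠ N(1,7)–N(2,6)=  → 6/18 unlike.
Row 2: S(2,1)–S(2,2)= S(2,1)–S(3,1)= S(2,1)–N(3,2)≠ S(2,2)–N(2,3)≠ S(2,2)–N(3,2)≠ S(2,2)–S(3,3)= S(2,2)–S(3,1)= N(2,3)–S(3,3)≠ N(2,3)–S(3,4)≠ N(2,3)–N(3,2)= N(2,5)–N(2,6)= N(2,5)–N(3,5)= N(2,5)–S(3,6)≠ N(2,5)–S(3,4)≠ N(2,6)–S(2,7)≠ N(2,6)–S(3,6)≠ N(2,6)–N(3,5)= S(2,7)–S(3,6)=  → 9/18 unlike.
Row 3: S(3,1)–N(3,2)≠ S(3,1)–N(4,1)≠ S(3,1)–N(4,2)≠ N(3,2)–S(3,3)≠ N(3,2)–N(4,2)= N(3,2)–N(4,1)= S(3,3)–S(3,4)= S(3,3)–N(4,4)≠ S(3,3)–N(4,2)≠ S(3,4)–N(3,5)≠ S(3,4)–N(4,4)≠ S(3,4)–S(4,5)= N(3,5)–S(3,6)≠ N(3,5)–S(4,5)≠ N(3,5)–N(4,4)= S(3,6)–N(4,7)≠ S(3,6)–S(4,5)=  → 11/17 unlike.
Row 4: N(4,1)–N(4,2)= N(4,1)–S(5,1)≠ N(4,1)–S(5,2)≠ N(4,2)–S(5,2)≠ N(4,2)–N(5,3)= N(4,2)–S(5,1)≠ N(4,4)–S(4,5)≠ N(4,4)–S(5,4)≠ N(4,4)–N(5,5)= N(4,4)–N(5,3)= S(4,5)–N(5,5)≠ S(4,5)–S(5,6)= S(4,5)–S(5,4)= N(4,7)–S(5,7)≠ N(4,7)–S(5,6)≠  → 9/15 unlike.
Row 5: S(5,1)–S(5,2)= S(5,1)–N(6,1)≠ S(5,1)–S(6,2)= S(5,2)–N(5,3)≠ S(5,2)–S(6,2)= S(5,2)–N(6,1)≠ N(5,3)–S(5,4)≠ N(5,3)–N(6,4)= N(5,3)–S(6,2)≠ S(5,4)–N(5,5)≠ S(5,4)–N(6,4)≠ S(5,4)–N(6,5)≠ N(5,5)–S(5,6)≠ N(5,5)–N(6,5)= N(5,5)–N(6,6)= N(5,5)–N(6,4)= S(5,6)–S(5,7)= S(5,6)–N(6,6)≠ S(5,6)–S(6,7)= S(5,6)–N(6,5)≠ S(5,7)–S(6,7)= S(5,7)–N(6,6)≠  → 12/22 unlike.
Row 6: N(6,1)–S(6,2)≠ N(6,1)–N(7,1)= N(6,1)–N(7,2)= S(6,2)–N(7,2)≠ S(6,2)–S(7,3)= S(6,2)–N(7,1)≠ N(6,4)–N(6,5)= N(6,4)–N(7,4)= N(6,4)–N(7,5)= N(6,4)–S(7,3)≠ N(6,5)–N(6,6)= N(6,5)–N(7,5)= N(6,5)–N(7,6)= N(6,5)–N(7,4)= N(6,6)–S(6,7)≠ N(6,6)–N(7,6)= N(6,6)–S(7,7)≠ N(6,6)–N(7,5)= S(6,7)–S(7,7)= S(6,7)–N(7,6)≠  → 7/20 unlike.
Row 7: N(7,1)–N(7,2)= N(7,2)–S(7,3)≠ S(7,3)–N(7,4)≠ N(7,4)–N(7,5)= N(7,5)–N(7,6)= N(7,6)–S(7,7)≠  → 3/6 unlike.
Total adjacent occupied pairs: 116; unlike-type pairs: 57.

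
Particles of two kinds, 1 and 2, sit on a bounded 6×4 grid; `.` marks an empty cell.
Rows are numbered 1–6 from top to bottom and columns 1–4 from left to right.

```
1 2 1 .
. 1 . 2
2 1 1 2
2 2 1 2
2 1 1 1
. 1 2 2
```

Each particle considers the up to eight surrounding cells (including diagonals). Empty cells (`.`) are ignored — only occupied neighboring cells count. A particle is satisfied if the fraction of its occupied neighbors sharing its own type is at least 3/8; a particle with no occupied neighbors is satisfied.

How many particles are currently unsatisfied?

6

(1,1)1 1/2 ✓
(1,2)2 0/3 ✗
(1,3)1 1/3 ✗
(2,2)1 4/6 ✓
(2,4)2 1/3 ✗
(3,1)2 2/4 ✓
(3,2)1 3/6 ✓
(3,3)1 3/7 ✓
(3,4)2 2/4 ✓
(4,1)2 3/5 ✓
(4,2)2 3/8 ✓
(4,3)1 5/8 ✓
(4,4)2 1/5 ✗
(5,1)2 2/4 ✓
(5,2)1 3/7 ✓
(5,3)1 4/8 ✓
(5,4)1 2/5 ✓
(6,2)1 2/4 ✓
(6,3)2 1/5 ✗
(6,4)2 1/3 ✗
Unsatisfied: (1,2), (1,3), (2,4), (4,4), (6,3), (6,4) — 6 in total.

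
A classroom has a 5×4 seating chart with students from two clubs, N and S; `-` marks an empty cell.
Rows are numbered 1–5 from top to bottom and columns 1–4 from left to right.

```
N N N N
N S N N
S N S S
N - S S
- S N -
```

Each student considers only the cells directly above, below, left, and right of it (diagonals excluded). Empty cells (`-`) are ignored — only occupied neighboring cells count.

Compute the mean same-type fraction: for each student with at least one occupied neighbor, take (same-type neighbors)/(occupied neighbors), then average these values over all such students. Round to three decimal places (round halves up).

Row 1: (1,1)N 2/2 · (1,2)N 2/3 · (1,3)N 3/3 · (1,4)N 2/2
Row 2: (2,1)N 1/3 · (2,2)S 0/4 · (2,3)N 2/4 · (2,4)N 2/3
Row 3: (3,1)S 0/3 · (3,2)N 0/3 · (3,3)S 2/4 · (3,4)S 2/3
Row 4: (4,1)N 0/1 · (4,3)S 2/3 · (4,4)S 2/2
Row 5: (5,2)S 0/1 · (5,3)N 0/2
Sum over 17 students: 2/2 + 2/3 + 3/3 + 2/2 + 1/3 + 0/4 + 2/4 + 2/3 + 0/3 + 0/3 + 2/4 + 2/3 + 0/1 + 2/3 + 2/2 + 0/1 + 0/2 = 8; mean = 8 ÷ 17 = 8/17 = 0.470588… → 0.471.

0.471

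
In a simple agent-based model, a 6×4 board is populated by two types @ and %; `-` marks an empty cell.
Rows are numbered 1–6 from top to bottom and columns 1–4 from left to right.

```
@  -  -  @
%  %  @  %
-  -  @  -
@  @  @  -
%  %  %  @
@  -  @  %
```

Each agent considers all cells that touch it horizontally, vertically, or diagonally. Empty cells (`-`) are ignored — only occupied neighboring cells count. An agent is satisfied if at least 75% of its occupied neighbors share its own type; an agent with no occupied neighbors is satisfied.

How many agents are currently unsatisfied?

(1,1)@ 0/2 not
(1,4)@ 1/2 not
(2,1)% 1/2 not
(2,2)% 1/4 not
(2,3)@ 2/4 not
(2,4)% 0/3 not
(3,3)@ 3/5 not
(4,1)@ 1/3 not
(4,2)@ 3/6 not
(4,3)@ 3/5 not
(5,1)% 1/4 not
(5,2)% 2/7 not
(5,3)% 2/6 not
(5,4)@ 2/4 not
(6,1)@ 0/2 not
(6,3)@ 1/4 not
(6,4)% 1/3 not
Unsatisfied: (1,1), (1,4), (2,1), (2,2), (2,3), (2,4), (3,3), (4,1), (4,2), (4,3), (5,1), (5,2), (5,3), (5,4), (6,1), (6,3), (6,4) — 17 in total.

17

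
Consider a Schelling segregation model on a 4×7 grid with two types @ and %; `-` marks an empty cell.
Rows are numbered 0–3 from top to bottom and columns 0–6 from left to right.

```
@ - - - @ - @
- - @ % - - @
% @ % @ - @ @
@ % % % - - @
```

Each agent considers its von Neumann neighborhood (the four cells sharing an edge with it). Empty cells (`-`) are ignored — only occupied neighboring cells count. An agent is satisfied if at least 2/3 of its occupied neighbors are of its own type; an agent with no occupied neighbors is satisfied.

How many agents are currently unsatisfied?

9

Row 0: (0,0)@ 0/0 ✓ · (0,4)@ 0/0 ✓ · (0,6)@ 1/1 ✓
Row 1: (1,2)@ 0/2 ✗ · (1,3)% 0/2 ✗ · (1,6)@ 2/2 ✓
Row 2: (2,0)% 0/2 ✗ · (2,1)@ 0/3 ✗ · (2,2)% 1/4 ✗ · (2,3)@ 0/3 ✗ · (2,5)@ 1/1 ✓ · (2,6)@ 3/3 ✓
Row 3: (3,0)@ 0/2 ✗ · (3,1)% 1/3 ✗ · (3,2)% 3/3 ✓ · (3,3)% 1/2 ✗ · (3,6)@ 1/1 ✓
Unsatisfied: (1,2), (1,3), (2,0), (2,1), (2,2), (2,3), (3,0), (3,1), (3,3) — 9 in total.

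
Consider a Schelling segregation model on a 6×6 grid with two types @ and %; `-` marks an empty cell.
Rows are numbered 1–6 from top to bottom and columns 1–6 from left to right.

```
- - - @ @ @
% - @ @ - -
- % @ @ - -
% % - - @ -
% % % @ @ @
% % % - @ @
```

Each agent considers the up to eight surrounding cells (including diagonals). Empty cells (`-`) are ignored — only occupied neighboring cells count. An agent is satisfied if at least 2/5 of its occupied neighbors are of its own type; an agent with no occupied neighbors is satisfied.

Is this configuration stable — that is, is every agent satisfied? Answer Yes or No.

Row 1: (1,4)@ 3/3 ✓ · (1,5)@ 3/3 ✓ · (1,6)@ 1/1 ✓
Row 2: (2,1)% 1/1 ✓ · (2,3)@ 4/5 ✓ · (2,4)@ 5/5 ✓
Row 3: (3,2)% 3/5 ✓ · (3,3)@ 3/5 ✓ · (3,4)@ 4/4 ✓
Row 4: (4,1)% 4/4 ✓ · (4,2)% 5/6 ✓ · (4,5)@ 4/4 ✓
Row 5: (5,1)% 5/5 ✓ · (5,2)% 7/7 ✓ · (5,3)% 4/5 ✓ · (5,4)@ 3/5 ✓ · (5,5)@ 5/5 ✓ · (5,6)@ 4/4 ✓
Row 6: (6,1)% 3/3 ✓ · (6,2)% 5/5 ✓ · (6,3)% 3/4 ✓ · (6,5)@ 4/4 ✓ · (6,6)@ 3/3 ✓
All meet the threshold, so the configuration is stable.

Yes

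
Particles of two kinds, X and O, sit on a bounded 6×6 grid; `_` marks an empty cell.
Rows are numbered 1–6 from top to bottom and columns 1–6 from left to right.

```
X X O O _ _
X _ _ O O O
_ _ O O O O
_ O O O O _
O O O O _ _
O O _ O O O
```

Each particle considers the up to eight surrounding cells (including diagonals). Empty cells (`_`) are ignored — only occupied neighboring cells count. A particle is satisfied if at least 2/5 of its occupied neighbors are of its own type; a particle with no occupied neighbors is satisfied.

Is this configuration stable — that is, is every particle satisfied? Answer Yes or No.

(1,1)X 2/2 ok
(1,2)X 2/3 ok
(1,3)O 2/3 ok
(1,4)O 3/3 ok
(2,1)X 2/2 ok
(2,4)O 6/6 ok
(2,5)O 6/6 ok
(2,6)O 3/3 ok
(3,3)O 5/5 ok
(3,4)O 7/7 ok
(3,5)O 7/7 ok
(3,6)O 4/4 ok
(4,2)O 5/5 ok
(4,3)O 7/7 ok
(4,4)O 7/7 ok
(4,5)O 5/5 ok
(5,1)O 4/4 ok
(5,2)O 6/6 ok
(5,3)O 7/7 ok
(5,4)O 6/6 ok
(6,1)O 3/3 ok
(6,2)O 4/4 ok
(6,4)O 3/3 ok
(6,5)O 3/3 ok
(6,6)O 1/1 ok
All meet the threshold, so the configuration is stable.

Yes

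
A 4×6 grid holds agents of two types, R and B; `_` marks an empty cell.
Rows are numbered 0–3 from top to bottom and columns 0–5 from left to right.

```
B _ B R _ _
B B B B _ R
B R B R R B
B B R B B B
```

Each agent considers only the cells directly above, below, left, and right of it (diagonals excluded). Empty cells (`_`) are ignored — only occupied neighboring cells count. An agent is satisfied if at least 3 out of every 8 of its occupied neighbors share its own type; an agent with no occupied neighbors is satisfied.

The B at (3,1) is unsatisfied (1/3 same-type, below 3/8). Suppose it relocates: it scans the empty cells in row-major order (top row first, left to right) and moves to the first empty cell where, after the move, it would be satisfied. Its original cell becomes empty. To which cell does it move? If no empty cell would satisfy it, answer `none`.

(0,1)

Vacating (3,1). Empty cells in order:
  (0,1): 3/3 same-type → satisfied — stop here.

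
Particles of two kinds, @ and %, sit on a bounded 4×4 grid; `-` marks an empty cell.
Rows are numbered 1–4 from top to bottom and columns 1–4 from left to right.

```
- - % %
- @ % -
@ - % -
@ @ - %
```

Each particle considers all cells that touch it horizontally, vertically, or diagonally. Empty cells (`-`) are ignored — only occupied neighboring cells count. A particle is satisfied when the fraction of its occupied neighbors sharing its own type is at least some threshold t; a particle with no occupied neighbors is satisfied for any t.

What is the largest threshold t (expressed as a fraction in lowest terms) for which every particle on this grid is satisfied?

1/4

Row 1: (1,3)% 2/3 · (1,4)% 2/2
Row 2: (2,2)@ 1/4 · (2,3)% 3/4
Row 3: (3,1)@ 3/3 · (3,3)% 2/4
Row 4: (4,1)@ 2/2 · (4,2)@ 2/3 · (4,4)% 1/1
The smallest same-type fraction is 1/4 at (2,2), which reduces to 1/4. Any threshold above that leaves this particle unsatisfied.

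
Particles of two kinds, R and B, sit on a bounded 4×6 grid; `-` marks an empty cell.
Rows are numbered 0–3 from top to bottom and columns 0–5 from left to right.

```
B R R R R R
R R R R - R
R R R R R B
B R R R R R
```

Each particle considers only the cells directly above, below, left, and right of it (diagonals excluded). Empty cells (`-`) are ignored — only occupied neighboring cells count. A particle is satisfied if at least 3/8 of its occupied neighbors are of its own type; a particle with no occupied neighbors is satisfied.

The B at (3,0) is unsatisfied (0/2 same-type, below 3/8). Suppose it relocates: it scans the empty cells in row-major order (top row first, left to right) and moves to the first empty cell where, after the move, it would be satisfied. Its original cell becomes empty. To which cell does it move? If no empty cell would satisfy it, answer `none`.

Vacating (3,0). Empty cells in order:
  (1,4): 0/4 same-type → still unsatisfied.

none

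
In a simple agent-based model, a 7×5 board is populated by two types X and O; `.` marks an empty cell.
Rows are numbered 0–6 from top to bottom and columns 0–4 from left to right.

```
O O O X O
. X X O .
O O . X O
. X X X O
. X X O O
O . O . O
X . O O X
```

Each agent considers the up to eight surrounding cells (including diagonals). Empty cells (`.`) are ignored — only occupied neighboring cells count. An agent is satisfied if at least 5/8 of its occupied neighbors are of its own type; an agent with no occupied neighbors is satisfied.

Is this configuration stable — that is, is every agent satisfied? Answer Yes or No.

No

Row 0: (0,0)O 1/2 unhappy · (0,1)O 2/4 unhappy · (0,2)O 2/5 unhappy · (0,3)X 1/4 unhappy · (0,4)O 1/2 unhappy
Row 1: (1,1)X 1/6 unhappy · (1,2)X 3/7 unhappy · (1,3)O 3/6 unhappy
Row 2: (2,0)O 1/3 unhappy · (2,1)O 1/5 unhappy · (2,3)X 3/6 unhappy · (2,4)O 2/4 unhappy
Row 3: (3,1)X 3/5 unhappy · (3,2)X 5/7 ok · (3,3)X 3/7 unhappy · (3,4)O 3/5 unhappy
Row 4: (4,1)X 3/5 unhappy · (4,2)X 4/6 ok · (4,3)O 4/7 unhappy · (4,4)O 3/4 ok
Row 5: (5,0)O 0/2 unhappy · (5,2)O 3/5 unhappy · (5,4)O 3/4 ok
Row 6: (6,0)X 0/1 unhappy · (6,2)O 2/2 ok · (6,3)O 3/4 ok · (6,4)X 0/2 unhappy
For instance (0,0) has only 1/2 same-type neighbors, below 5/8.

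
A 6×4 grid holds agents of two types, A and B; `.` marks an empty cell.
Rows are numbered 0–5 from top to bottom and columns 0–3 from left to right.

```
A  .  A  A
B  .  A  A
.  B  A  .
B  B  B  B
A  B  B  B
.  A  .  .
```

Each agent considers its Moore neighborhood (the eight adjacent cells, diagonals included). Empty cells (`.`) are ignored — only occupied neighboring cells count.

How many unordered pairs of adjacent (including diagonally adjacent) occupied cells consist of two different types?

11

Scan each occupied cell's neighbors to the right and below (and the two forward diagonals) so each pair is counted once.
Row 0: A(0,0)–B(1,0)≠ A(0,2)–A(0,3)= A(0,2)–A(1,2)= A(0,2)–A(1,3)= A(0,3)–A(1,3)= A(0,3)–A(1,2)=  → 1/6 unlike.
Row 1: B(1,0)–B(2,1)= A(1,2)–A(1,3)= A(1,2)–A(2,2)= A(1,2)–B(2,1)≠ A(1,3)–A(2,2)=  → 1/5 unlike.
Row 2: B(2,1)–A(2,2)≠ B(2,1)–B(3,1)= B(2,1)–B(3,2)= B(2,1)–B(3,0)= A(2,2)–B(3,2)≠ A(2,2)–B(3,3)≠ A(2,2)–B(3,1)≠  → 4/7 unlike.
Row 3: B(3,0)–B(3,1)= B(3,0)–A(4,0)≠ B(3,0)–B(4,1)= B(3,1)–B(3,2)= B(3,1)–B(4,1)= B(3,1)–B(4,2)= B(3,1)–A(4,0)≠ B(3,2)–B(3,3)= B(3,2)–B(4,2)= B(3,2)–B(4,3)= B(3,2)–B(4,1)= B(3,3)–B(4,3)= B(3,3)–B(4,2)=  → 2/13 unlike.
Row 4: A(4,0)–B(4,1)≠ A(4,0)–A(5,1)= B(4,1)–B(4,2)= B(4,1)–A(5,1)≠ B(4,2)–B(4,3)= B(4,2)–A(5,1)≠  → 3/6 unlike.
Total adjacent occupied pairs: 37; unlike-type pairs: 11.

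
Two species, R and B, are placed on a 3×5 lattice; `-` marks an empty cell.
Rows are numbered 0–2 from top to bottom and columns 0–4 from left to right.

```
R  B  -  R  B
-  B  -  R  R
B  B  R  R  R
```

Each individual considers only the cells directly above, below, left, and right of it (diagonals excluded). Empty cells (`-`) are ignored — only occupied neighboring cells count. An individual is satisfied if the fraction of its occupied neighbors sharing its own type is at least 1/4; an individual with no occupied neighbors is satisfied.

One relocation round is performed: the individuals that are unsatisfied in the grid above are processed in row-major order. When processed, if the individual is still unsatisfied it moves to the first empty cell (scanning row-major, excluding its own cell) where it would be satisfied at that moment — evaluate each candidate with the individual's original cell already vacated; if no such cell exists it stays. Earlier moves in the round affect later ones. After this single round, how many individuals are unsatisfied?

0

Initially unsatisfied (in order): (0,0), (0,4).
  (0,0) → (0,2).
  (0,4) → (0,0).
Resulting grid:
B B R R -
- B - R R
B B R R R
All satisfied now.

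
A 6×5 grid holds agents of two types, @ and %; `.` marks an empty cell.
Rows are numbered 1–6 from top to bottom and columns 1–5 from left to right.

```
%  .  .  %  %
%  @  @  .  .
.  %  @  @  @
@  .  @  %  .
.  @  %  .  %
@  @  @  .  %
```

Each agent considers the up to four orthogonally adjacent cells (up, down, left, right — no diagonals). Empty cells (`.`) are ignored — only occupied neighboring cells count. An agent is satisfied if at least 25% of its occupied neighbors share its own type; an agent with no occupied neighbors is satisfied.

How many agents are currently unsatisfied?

Row 1: (1,1)% 1/1 satisfied · (1,4)% 1/1 satisfied · (1,5)% 1/1 satisfied
Row 2: (2,1)% 1/2 satisfied · (2,2)@ 1/3 satisfied · (2,3)@ 2/2 satisfied
Row 3: (3,2)% 0/2 not · (3,3)@ 3/4 satisfied · (3,4)@ 2/3 satisfied · (3,5)@ 1/1 satisfied
Row 4: (4,1)@ 0/0 satisfied · (4,3)@ 1/3 satisfied · (4,4)% 0/2 not
Row 5: (5,2)@ 1/2 satisfied · (5,3)% 0/3 not · (5,5)% 1/1 satisfied
Row 6: (6,1)@ 1/1 satisfied · (6,2)@ 3/3 satisfied · (6,3)@ 1/2 satisfied · (6,5)% 1/1 satisfied
Unsatisfied: (3,2), (4,4), (5,3) — 3 in total.

3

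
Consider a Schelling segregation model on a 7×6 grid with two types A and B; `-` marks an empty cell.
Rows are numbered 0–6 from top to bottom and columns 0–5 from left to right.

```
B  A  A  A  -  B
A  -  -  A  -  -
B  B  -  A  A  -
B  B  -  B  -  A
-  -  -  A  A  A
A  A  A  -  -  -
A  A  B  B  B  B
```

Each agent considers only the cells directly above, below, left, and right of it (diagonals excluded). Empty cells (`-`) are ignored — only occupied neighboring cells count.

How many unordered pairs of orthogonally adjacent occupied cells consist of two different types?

7

Scan each occupied cell's neighbors to the right and below so each pair is counted once.
Row 0: B(0,0)–A(0,1)≠ B(0,0)–A(1,0)≠ A(0,1)–A(0,2)= A(0,2)–A(0,3)= A(0,3)–A(1,3)=  → 2/5 unlike.
Row 1: A(1,0)–B(2,0)≠ A(1,3)–A(2,3)=  → 1/2 unlike.
Row 2: B(2,0)–B(2,1)= B(2,0)–B(3,0)= B(2,1)–B(3,1)= A(2,3)–A(2,4)= A(2,3)–B(3,3)≠  → 1/5 unlike.
Row 3: B(3,0)–B(3,1)= B(3,3)–A(4,3)≠ A(3,5)–A(4,5)=  → 1/3 unlike.
Row 4: A(4,3)–A(4,4)= A(4,4)–A(4,5)=  → 0/2 unlike.
Row 5: A(5,0)–A(5,1)= A(5,0)–A(6,0)= A(5,1)–A(5,2)= A(5,1)–A(6,1)= A(5,2)–B(6,2)≠  → 1/5 unlike.
Row 6: A(6,0)–A(6,1)= A(6,1)–B(6,2)≠ B(6,2)–B(6,3)= B(6,3)–B(6,4)= B(6,4)–B(6,5)=  → 1/5 unlike.
Total adjacent occupied pairs: 27; unlike-type pairs: 7.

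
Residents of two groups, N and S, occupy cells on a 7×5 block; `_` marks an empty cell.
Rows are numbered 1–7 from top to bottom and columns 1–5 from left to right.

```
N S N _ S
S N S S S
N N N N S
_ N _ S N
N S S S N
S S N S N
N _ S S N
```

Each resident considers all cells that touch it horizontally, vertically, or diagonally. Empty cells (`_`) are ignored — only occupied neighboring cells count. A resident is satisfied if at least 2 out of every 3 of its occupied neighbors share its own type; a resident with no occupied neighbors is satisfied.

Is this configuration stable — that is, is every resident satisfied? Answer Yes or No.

Row 1: (1,1)N 1/3 not · (1,2)S 2/5 not · (1,3)N 1/4 not · (1,5)S 2/2 satisfied
Row 2: (2,1)S 1/5 not · (2,2)N 5/8 not · (2,3)S 2/7 not · (2,4)S 4/7 not · (2,5)S 3/4 satisfied
Row 3: (3,1)N 3/4 satisfied · (3,2)N 4/6 satisfied · (3,3)N 4/7 not · (3,4)N 2/7 not · (3,5)S 3/5 not
Row 4: (4,2)N 4/6 satisfied · (4,4)S 3/7 not · (4,5)N 2/5 not
Row 5: (5,1)N 1/4 not · (5,2)S 3/6 not · (5,3)S 5/7 satisfied · (5,4)S 3/7 not · (5,5)N 2/5 not
Row 6: (6,1)S 2/4 not · (6,2)S 4/7 not · (6,3)N 0/7 not · (6,4)S 4/8 not · (6,5)N 2/5 not
Row 7: (7,1)N 0/2 not · (7,3)S 3/4 satisfied · (7,4)S 2/5 not · (7,5)N 1/3 not
For instance (1,1) has only 1/3 same-type neighbors, below 2/3.

No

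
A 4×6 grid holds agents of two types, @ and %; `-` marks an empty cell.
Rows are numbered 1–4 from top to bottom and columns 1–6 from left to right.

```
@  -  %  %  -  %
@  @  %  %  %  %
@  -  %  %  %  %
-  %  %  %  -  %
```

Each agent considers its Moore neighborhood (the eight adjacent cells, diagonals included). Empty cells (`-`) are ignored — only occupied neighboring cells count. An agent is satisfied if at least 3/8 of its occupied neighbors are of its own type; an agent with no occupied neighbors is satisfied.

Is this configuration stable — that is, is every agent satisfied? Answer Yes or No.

Yes

Row 1: (1,1)@ 2/2 ok · (1,3)% 3/4 ok · (1,4)% 4/4 ok · (1,6)% 2/2 ok
Row 2: (2,1)@ 3/3 ok · (2,2)@ 3/6 ok · (2,3)% 5/6 ok · (2,4)% 7/7 ok · (2,5)% 7/7 ok · (2,6)% 4/4 ok
Row 3: (3,1)@ 2/3 ok · (3,3)% 6/7 ok · (3,4)% 7/7 ok · (3,5)% 7/7 ok · (3,6)% 4/4 ok
Row 4: (4,2)% 2/3 ok · (4,3)% 4/4 ok · (4,4)% 4/4 ok · (4,6)% 2/2 ok
All meet the threshold, so the configuration is stable.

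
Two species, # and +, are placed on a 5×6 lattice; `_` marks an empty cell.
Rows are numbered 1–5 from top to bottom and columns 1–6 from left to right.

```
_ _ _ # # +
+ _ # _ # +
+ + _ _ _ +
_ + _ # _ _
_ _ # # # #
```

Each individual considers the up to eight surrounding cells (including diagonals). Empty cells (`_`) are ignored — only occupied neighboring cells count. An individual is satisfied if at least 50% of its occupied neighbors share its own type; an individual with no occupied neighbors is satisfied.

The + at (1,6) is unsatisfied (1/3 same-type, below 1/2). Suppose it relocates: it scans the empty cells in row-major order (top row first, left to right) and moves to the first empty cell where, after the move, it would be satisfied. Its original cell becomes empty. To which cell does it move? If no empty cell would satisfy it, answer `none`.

Vacating (1,6). Empty cells in order:
  (1,1): 1/1 same-type → satisfied — stop here.

(1,1)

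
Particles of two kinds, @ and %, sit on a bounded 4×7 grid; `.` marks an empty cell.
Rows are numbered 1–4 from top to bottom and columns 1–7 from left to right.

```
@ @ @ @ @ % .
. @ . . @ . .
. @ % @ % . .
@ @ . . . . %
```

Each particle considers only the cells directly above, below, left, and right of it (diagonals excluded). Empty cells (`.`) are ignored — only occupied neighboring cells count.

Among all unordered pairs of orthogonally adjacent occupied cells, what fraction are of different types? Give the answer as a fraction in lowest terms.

Scan each occupied cell's neighbors to the right and below so each pair is counted once.
Row 1: @(1,1)–@(1,2)= @(1,2)–@(1,3)= @(1,2)–@(2,2)= @(1,3)–@(1,4)= @(1,4)–@(1,5)= @(1,5)–%(1,6)≠ @(1,5)–@(2,5)=  → 1/7 unlike.
Row 2: @(2,2)–@(3,2)= @(2,5)–%(3,5)≠  → 1/2 unlike.
Row 3: @(3,2)–%(3,3)≠ @(3,2)–@(4,2)= %(3,3)–@(3,4)≠ @(3,4)–%(3,5)≠  → 3/4 unlike.
Row 4: @(4,1)–@(4,2)=  → 0/1 unlike.
Total adjacent occupied pairs: 14; unlike-type pairs: 5.
5/14 is already in lowest terms.

5/14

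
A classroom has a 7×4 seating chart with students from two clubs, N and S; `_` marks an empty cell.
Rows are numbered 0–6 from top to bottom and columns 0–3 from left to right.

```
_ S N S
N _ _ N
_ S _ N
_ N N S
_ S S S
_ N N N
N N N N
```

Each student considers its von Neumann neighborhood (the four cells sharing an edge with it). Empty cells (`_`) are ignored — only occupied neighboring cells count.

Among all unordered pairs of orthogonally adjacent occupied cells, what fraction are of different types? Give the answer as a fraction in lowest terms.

11/24

Scan each occupied cell's neighbors to the right and below so each pair is counted once.
From row 0: 3 unlike of 3 pairs (running 3/3).
From row 1: 0 unlike of 1 pairs (running 3/4).
From row 2: 2 unlike of 2 pairs (running 5/6).
From row 3: 3 unlike of 5 pairs (running 8/11).
From row 4: 3 unlike of 5 pairs (running 11/16).
From row 5: 0 unlike of 5 pairs (running 11/21).
From row 6: 0 unlike of 3 pairs (running 11/24).
Total adjacent occupied pairs: 24; unlike-type pairs: 11.
11/24 is already in lowest terms.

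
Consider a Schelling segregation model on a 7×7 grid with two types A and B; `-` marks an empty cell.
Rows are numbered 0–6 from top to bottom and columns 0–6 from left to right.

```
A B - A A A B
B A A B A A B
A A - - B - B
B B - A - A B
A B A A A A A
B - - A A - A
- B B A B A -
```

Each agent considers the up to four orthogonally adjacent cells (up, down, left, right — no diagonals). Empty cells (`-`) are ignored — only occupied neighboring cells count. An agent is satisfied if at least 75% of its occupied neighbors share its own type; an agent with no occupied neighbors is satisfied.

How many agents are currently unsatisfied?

29

Row 0: (0,0)A 0/2 not · (0,1)B 0/2 not · (0,3)A 1/2 not · (0,4)A 3/3 satisfied · (0,5)A 2/3 not · (0,6)B 1/2 not
Row 1: (1,0)B 0/3 not · (1,1)A 2/4 not · (1,2)A 1/2 not · (1,3)B 0/3 not · (1,4)A 2/4 not · (1,5)A 2/3 not · (1,6)B 2/3 not
Row 2: (2,0)A 1/3 not · (2,1)A 2/3 not · (2,4)B 0/1 not · (2,6)B 2/2 satisfied
Row 3: (3,0)B 1/3 not · (3,1)B 2/3 not · (3,3)A 1/1 satisfied · (3,5)A 1/2 not · (3,6)B 1/3 not
Row 4: (4,0)A 0/3 not · (4,1)B 1/3 not · (4,2)A 1/2 not · (4,3)A 4/4 satisfied · (4,4)A 3/3 satisfied · (4,5)A 3/3 satisfied · (4,6)A 2/3 not
Row 5: (5,0)B 0/1 not · (5,3)A 3/3 satisfied · (5,4)A 2/3 not · (5,6)A 1/1 satisfied
Row 6: (6,1)B 1/1 satisfied · (6,2)B 1/2 not · (6,3)A 1/3 not · (6,4)B 0/3 not · (6,5)A 0/1 not
Unsatisfied: (0,0), (0,1), (0,3), (0,5), (0,6), (1,0), (1,1), (1,2), (1,3), (1,4), (1,5), (1,6), (2,0), (2,1), (2,4), (3,0), (3,1), (3,5), (3,6), (4,0), (4,1), (4,2), (4,6), (5,0), (5,4), (6,2), (6,3), (6,4), (6,5) — 29 in total.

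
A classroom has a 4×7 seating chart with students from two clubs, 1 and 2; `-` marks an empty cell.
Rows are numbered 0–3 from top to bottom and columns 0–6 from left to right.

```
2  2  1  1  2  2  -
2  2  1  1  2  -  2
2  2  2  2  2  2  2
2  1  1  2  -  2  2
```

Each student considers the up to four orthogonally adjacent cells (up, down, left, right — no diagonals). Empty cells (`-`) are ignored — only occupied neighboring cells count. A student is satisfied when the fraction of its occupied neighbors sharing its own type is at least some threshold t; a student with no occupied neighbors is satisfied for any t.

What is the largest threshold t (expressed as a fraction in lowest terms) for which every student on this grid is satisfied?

1/3

(0,0)2 2/2
(0,1)2 2/3
(0,2)1 2/3
(0,3)1 2/3
(0,4)2 2/3
(0,5)2 1/1
(1,0)2 3/3
(1,1)2 3/4
(1,2)1 2/4
(1,3)1 2/4
(1,4)2 2/3
(1,6)2 1/1
(2,0)2 3/3
(2,1)2 3/4
(2,2)2 2/4
(2,3)2 3/4
(2,4)2 3/3
(2,5)2 3/3
(2,6)2 3/3
(3,0)2 1/2
(3,1)1 1/3
(3,2)1 1/3
(3,3)2 1/2
(3,5)2 2/2
(3,6)2 2/2
The smallest same-type fraction is 1/3 at (3,1), which reduces to 1/3. Any threshold above that leaves this student unsatisfied.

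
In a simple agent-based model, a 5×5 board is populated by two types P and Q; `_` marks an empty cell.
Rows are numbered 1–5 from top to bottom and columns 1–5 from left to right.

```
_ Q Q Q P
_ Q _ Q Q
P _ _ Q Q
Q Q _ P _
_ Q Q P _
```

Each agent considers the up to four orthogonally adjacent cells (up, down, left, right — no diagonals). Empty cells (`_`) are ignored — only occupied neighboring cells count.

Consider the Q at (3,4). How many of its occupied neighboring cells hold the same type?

Occupied neighbors of (3,4): (2,4)=Q, (4,4)=P, (3,5)=Q.
Same type (Q): 2 of 3.

2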